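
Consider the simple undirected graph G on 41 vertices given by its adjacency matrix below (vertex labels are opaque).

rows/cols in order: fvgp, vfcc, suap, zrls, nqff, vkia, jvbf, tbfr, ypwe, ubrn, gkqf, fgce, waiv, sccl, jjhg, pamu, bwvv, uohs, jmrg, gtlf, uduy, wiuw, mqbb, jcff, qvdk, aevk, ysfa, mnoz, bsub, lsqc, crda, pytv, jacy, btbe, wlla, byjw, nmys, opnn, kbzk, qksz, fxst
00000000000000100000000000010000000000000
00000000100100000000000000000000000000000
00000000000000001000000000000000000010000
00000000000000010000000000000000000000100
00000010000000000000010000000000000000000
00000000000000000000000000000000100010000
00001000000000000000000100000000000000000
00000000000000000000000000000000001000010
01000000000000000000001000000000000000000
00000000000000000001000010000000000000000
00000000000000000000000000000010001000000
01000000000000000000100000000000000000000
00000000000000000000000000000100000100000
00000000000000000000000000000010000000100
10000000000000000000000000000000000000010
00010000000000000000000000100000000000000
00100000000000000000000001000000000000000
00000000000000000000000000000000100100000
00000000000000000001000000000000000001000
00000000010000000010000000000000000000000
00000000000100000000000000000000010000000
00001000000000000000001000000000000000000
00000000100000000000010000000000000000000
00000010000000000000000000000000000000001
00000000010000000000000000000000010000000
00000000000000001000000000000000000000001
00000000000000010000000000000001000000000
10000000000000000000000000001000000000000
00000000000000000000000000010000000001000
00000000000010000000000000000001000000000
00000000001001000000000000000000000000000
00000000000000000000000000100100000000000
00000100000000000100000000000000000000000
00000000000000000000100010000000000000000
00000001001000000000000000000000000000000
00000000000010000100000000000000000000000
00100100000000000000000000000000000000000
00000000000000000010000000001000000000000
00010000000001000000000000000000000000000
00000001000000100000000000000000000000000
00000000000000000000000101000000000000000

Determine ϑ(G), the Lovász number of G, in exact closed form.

Vertex pamu has 2 neighbors: zrls, ysfa.
N(nmys) = {suap, vkia}, |N(nmys)| = 2.
deg(lsqc) = 2; N(lsqc) = {waiv, pytv}.
N(btbe) = {uduy, qvdk}, |N(btbe)| = 2.
Every vertex has degree 2 (N=41); connected 2-regular on 41 ⇒ C_{41}.
The 21 distinct eigenvalues: [2.0, 1.9766, 1.9068, 1.7923, 1.6359, 1.441, 1.2125, 0.9554, 0.676, 0.3808, 0.0766, -0.2294, -0.53, -0.8181, -1.0871, -1.3307, -1.543, -1.7191, -1.855, -1.9474, -1.9941].
With N=41: ϑ(G) = 41·(-(-1)*2*cos(pi/41))/(2−(-2*cos(pi/41))) = 41*cos(pi/41)/(cos(pi/41) + 1).
≈ 20.4699 (to 4 d.p.).
20 ≤ 41*cos(pi/41)/(cos(pi/41) + 1) ≤ 21: both strict.

41*cos(pi/41)/(cos(pi/41) + 1)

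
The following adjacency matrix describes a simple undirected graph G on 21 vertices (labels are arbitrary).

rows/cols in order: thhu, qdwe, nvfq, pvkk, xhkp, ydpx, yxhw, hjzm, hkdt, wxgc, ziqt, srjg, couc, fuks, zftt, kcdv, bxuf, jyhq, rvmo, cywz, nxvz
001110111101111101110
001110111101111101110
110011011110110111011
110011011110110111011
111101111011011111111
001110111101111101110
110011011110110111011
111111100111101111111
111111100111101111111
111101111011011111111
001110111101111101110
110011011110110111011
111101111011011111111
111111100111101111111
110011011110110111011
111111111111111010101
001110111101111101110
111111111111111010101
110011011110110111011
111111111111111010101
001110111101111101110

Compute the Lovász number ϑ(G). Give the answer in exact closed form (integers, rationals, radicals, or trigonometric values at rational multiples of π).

6

N(zftt) = {thhu, qdwe, xhkp, ydpx, hjzm, hkdt, wxgc, ziqt, couc, fuks, kcdv, bxuf, jyhq, cywz, nxvz}, |N(zftt)| = 15.
deg(qdwe) = 15; N(qdwe) = {nvfq, pvkk, xhkp, yxhw, hjzm, hkdt, wxgc, srjg, couc, fuks, zftt, kcdv, jyhq, rvmo, cywz}.
N(xhkp) = {thhu, qdwe, nvfq, pvkk, ydpx, yxhw, hjzm, hkdt, ziqt, srjg, fuks, zftt, kcdv, bxuf, jyhq, rvmo, cywz, nxvz}, |N(xhkp)| = 18.
Vertex ydpx has 15 neighbors: nvfq, pvkk, xhkp, yxhw, hjzm, hkdt, wxgc, srjg, couc, fuks, zftt, kcdv, jyhq, rvmo, cywz.
Complete 5-partite, parts [6, 6, 3, 3, 3]: perfect, ϑ = α = 6.
= 6.00000… (decimal).
α=6, χ(Ḡ)=6; ϑ=6 lies between (collapsed).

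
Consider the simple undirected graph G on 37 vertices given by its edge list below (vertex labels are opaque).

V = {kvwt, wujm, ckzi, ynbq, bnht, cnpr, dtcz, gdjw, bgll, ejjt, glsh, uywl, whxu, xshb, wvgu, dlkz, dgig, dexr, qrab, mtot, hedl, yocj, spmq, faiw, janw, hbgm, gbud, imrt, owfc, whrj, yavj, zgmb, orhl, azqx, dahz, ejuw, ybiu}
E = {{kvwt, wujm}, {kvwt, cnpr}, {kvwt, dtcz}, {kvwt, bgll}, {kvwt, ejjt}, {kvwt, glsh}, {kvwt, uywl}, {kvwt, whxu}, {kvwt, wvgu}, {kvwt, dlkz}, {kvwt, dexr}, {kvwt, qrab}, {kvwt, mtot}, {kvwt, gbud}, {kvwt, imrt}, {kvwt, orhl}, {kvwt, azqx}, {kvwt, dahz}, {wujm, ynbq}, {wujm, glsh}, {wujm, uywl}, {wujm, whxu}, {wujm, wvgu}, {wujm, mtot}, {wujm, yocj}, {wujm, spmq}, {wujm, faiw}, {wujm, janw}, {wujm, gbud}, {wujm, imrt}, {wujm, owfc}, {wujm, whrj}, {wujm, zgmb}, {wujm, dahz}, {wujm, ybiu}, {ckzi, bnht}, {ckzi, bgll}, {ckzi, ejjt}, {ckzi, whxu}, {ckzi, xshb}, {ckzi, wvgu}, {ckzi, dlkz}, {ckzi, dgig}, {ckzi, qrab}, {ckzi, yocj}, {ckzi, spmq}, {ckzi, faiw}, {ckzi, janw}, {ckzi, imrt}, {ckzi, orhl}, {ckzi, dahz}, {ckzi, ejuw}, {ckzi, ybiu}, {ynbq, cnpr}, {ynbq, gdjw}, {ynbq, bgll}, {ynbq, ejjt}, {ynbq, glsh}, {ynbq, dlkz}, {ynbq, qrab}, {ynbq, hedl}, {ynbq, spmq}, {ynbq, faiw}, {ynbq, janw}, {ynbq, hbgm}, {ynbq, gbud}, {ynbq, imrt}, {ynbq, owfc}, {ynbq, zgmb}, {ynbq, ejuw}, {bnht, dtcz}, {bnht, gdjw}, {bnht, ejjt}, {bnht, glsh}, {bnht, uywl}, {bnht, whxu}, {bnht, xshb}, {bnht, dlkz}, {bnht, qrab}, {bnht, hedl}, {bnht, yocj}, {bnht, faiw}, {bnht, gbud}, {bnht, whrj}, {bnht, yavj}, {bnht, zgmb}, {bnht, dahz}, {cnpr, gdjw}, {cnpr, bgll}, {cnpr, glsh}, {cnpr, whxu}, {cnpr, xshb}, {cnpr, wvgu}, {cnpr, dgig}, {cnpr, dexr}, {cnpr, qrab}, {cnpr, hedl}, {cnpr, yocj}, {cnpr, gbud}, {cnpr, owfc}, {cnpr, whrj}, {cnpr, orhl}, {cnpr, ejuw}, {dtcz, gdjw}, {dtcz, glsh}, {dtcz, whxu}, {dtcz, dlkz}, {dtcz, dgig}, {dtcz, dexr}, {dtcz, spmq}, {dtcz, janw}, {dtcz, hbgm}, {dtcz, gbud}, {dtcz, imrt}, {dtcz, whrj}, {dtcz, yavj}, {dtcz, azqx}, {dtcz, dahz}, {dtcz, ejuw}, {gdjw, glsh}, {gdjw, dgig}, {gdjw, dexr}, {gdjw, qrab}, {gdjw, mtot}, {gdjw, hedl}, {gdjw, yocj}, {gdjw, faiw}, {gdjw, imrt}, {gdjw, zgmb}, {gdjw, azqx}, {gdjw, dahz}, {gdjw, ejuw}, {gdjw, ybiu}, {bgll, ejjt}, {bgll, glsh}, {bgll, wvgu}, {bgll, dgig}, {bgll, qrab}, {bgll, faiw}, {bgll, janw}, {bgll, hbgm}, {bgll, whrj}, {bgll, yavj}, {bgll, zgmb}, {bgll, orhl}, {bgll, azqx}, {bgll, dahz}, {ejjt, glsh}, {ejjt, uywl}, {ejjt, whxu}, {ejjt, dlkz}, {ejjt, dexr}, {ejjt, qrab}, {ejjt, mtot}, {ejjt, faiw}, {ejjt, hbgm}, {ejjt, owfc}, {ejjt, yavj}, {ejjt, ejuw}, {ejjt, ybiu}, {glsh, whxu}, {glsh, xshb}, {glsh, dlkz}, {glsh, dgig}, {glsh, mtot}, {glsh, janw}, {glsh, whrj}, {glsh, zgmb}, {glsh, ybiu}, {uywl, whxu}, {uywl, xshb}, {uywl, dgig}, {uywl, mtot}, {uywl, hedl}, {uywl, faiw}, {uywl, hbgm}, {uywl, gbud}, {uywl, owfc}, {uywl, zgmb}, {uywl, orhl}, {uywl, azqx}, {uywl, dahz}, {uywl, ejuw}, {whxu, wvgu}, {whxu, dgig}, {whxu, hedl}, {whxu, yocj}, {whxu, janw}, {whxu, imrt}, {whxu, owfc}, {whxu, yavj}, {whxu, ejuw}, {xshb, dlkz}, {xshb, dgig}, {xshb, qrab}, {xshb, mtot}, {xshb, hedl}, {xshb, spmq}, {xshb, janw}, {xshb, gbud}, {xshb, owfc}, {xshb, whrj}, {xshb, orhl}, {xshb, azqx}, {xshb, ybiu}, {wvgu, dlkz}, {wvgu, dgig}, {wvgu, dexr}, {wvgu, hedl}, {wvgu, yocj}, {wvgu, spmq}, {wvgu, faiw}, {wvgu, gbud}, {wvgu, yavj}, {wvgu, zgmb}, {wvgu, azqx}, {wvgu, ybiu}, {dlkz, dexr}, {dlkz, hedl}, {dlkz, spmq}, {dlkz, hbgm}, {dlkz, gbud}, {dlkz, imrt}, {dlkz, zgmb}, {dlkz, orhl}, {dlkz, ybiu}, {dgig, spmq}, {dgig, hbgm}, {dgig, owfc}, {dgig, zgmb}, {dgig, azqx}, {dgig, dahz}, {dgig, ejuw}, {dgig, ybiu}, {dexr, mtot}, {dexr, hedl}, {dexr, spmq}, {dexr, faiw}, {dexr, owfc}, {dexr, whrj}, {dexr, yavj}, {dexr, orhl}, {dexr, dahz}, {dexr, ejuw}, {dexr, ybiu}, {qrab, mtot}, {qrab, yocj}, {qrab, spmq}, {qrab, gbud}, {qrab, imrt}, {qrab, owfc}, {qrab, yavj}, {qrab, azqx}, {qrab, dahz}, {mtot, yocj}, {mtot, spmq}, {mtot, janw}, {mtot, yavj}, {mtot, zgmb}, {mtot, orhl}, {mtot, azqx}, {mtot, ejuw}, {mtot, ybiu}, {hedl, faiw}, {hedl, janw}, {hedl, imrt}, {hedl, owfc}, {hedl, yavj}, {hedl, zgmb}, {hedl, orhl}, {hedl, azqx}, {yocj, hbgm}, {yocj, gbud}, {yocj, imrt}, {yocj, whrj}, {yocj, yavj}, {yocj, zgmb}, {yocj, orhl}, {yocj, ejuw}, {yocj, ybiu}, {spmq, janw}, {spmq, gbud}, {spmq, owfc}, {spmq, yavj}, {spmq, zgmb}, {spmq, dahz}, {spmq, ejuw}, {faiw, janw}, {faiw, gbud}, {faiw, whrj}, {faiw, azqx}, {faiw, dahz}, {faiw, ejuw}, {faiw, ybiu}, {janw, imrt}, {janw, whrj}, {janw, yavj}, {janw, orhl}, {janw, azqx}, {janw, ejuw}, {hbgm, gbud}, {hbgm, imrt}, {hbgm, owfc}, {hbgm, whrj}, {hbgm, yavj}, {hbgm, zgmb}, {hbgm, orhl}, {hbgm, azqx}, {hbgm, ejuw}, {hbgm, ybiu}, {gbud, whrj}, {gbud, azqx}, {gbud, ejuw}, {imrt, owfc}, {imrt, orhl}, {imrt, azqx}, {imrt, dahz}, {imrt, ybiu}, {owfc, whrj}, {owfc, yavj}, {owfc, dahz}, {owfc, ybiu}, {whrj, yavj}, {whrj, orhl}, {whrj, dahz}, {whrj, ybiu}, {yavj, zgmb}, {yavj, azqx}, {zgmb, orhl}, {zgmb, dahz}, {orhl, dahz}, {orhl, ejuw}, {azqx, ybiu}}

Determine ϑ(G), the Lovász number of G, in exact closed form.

Vertex yavj has 18 neighbors: bnht, dtcz, bgll, ejjt, whxu, wvgu, dexr, qrab, mtot, hedl, yocj, spmq, janw, hbgm, owfc, whrj, zgmb, azqx.
deg(spmq) = 18; N(spmq) = {wujm, ckzi, ynbq, dtcz, xshb, wvgu, dlkz, dgig, dexr, qrab, mtot, janw, gbud, owfc, yavj, zgmb, dahz, ejuw}.
N(ckzi) = {bnht, bgll, ejjt, whxu, xshb, wvgu, dlkz, dgig, qrab, yocj, spmq, faiw, janw, imrt, orhl, dahz, ejuw, ybiu}, |N(ckzi)| = 18.
deg(imrt) = 18; N(imrt) = {kvwt, wujm, ckzi, ynbq, dtcz, gdjw, whxu, dlkz, qrab, hedl, yocj, janw, hbgm, owfc, orhl, azqx, dahz, ybiu}.
Every vertex has degree 18 (N=37); SR(37,18,8,9) — a Paley graph.
Distinct eigenvalues (to 6 d.p.): [18.0, 2.541381, -3.541381].
−37·(-sqrt(37)/2 - 1/2) / ((18)−(-sqrt(37)/2 - 1/2)) = sqrt(37) = ϑ(G).
ϑ(G) ≈ 6.08276253.

sqrt(37)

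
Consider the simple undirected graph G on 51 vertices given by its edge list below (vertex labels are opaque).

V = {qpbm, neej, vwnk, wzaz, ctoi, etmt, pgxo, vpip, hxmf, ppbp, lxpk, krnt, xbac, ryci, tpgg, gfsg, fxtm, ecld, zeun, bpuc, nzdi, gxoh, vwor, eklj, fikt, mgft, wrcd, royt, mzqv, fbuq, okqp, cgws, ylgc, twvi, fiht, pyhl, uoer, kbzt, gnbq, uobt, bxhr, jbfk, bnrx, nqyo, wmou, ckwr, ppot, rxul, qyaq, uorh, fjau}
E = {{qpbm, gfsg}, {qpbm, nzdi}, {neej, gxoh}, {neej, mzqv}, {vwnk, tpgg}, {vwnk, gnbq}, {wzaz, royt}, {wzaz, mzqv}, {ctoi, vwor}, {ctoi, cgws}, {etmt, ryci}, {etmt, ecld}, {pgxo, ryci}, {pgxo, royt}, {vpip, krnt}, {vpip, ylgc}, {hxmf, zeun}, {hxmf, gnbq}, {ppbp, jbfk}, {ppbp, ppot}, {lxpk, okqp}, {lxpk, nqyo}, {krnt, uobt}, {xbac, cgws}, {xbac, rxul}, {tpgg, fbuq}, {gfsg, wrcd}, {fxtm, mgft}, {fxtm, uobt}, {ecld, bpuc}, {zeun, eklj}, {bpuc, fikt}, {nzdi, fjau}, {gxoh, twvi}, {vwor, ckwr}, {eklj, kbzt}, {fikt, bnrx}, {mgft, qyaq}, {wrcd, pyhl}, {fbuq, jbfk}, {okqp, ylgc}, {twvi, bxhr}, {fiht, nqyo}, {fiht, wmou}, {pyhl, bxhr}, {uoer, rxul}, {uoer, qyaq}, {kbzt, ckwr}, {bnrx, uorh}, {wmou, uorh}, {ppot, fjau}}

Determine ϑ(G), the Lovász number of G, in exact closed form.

51*cos(pi/51)/(cos(pi/51) + 1)

Vertex gnbq has 2 neighbors: vwnk, hxmf.
N(wrcd) = {gfsg, pyhl}, |N(wrcd)| = 2.
deg(xbac) = 2; N(xbac) = {cgws, rxul}.
Vertex pgxo has 2 neighbors: ryci, royt.
Regular of degree 2 on 51 vertices: a single 51-cycle (edge-transitive).
A has 26 distinct eigenvalues ≈ [2.0, 1.984841, 1.939594, 1.864944, 1.762024, 1.632394, 1.478018, 1.301237, 1.10473, 0.891477, 0.66471, 0.427866, 0.184537, -0.06159, -0.306783, -0.547326, -0.779572, -1.0, -1.205269, -1.392268, -1.558161, -1.700434, -1.816931, -1.905884, -1.965946, -1.996207].
−51·(-2*cos(pi/51)) / ((2)−(-2*cos(pi/51))) = 51*cos(pi/51)/(cos(pi/51) + 1) = ϑ(G).
Numerically 25.47579.
Lovász sandwich 25 ≤ 51*cos(pi/51)/(cos(pi/51) + 1) ≤ 26: both strict.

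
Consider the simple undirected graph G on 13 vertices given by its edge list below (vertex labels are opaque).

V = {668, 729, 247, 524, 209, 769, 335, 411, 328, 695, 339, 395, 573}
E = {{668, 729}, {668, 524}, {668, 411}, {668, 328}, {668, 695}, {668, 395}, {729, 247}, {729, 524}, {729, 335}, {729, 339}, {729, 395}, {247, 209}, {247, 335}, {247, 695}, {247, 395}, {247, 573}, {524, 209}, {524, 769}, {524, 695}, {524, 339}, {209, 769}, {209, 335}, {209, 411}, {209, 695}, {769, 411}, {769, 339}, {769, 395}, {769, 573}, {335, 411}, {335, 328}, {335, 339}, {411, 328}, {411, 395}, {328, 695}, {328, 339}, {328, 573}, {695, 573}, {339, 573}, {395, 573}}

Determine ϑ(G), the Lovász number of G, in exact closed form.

Vertex 769 has 6 neighbors: 524, 209, 411, 339, 395, 573.
deg(335) = 6; N(335) = {729, 247, 209, 411, 328, 339}.
N(339) = {729, 524, 769, 335, 328, 573}, |N(339)| = 6.
deg(209) = 6; N(209) = {247, 524, 769, 335, 411, 695}.
deg(v) = 6 for all v (|V|=13); SR(13,6,2,3) — a Paley graph.
spec(A) ≈ [6.0, 1.302776, -2.302776] (distinct, 6 d.p.).
With N=13: ϑ(G) = 13·(-(-sqrt(13)/2 - 1/2))/(6−(-sqrt(13)/2 - 1/2)) = sqrt(13).
Numerically 3.605551.

sqrt(13)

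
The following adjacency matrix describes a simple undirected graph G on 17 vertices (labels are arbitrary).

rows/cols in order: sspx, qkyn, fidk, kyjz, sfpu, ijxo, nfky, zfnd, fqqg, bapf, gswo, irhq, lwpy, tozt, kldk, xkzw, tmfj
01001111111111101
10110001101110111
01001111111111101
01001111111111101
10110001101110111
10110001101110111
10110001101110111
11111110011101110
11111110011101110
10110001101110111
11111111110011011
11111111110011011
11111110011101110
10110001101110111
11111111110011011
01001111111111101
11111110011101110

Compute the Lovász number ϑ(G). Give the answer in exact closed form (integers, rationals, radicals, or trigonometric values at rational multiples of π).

N(fidk) = {qkyn, sfpu, ijxo, nfky, zfnd, fqqg, bapf, gswo, irhq, lwpy, tozt, kldk, tmfj}, |N(fidk)| = 13.
Vertex gswo has 14 neighbors: sspx, qkyn, fidk, kyjz, sfpu, ijxo, nfky, zfnd, fqqg, bapf, lwpy, tozt, xkzw, tmfj.
N(xkzw) = {qkyn, sfpu, ijxo, nfky, zfnd, fqqg, bapf, gswo, irhq, lwpy, tozt, kldk, tmfj}, |N(xkzw)| = 13.
Vertex sspx has 13 neighbors: qkyn, sfpu, ijxo, nfky, zfnd, fqqg, bapf, gswo, irhq, lwpy, tozt, kldk, tmfj.
G = K_{6,4,4,3}: α = 6 = χ(Ḡ), so ϑ = 6.
ϑ(G) ≈ 6.0000.
6 ≤ 6 ≤ 6: collapsed.

6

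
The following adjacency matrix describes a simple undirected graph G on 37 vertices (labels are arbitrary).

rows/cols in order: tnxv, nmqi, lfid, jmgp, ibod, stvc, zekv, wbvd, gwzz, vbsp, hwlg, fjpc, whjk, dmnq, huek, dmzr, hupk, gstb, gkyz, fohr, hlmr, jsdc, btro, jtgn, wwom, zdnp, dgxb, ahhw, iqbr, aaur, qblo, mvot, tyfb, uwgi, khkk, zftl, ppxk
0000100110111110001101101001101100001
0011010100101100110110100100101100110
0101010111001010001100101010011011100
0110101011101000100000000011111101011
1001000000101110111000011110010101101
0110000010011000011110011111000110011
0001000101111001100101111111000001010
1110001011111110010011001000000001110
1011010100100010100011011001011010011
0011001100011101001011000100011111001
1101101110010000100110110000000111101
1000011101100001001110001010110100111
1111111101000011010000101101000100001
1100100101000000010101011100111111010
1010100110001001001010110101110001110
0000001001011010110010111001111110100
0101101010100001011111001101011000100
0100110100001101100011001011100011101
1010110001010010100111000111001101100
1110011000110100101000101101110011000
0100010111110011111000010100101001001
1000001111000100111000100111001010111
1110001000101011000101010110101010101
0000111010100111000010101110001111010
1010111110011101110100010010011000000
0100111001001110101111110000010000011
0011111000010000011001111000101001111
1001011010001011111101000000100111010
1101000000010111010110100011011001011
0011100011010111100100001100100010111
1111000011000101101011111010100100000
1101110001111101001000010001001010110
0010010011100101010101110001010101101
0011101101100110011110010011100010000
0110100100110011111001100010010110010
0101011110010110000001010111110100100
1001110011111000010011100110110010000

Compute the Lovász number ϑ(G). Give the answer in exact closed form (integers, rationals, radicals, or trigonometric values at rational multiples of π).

Vertex jtgn has 18 neighbors: ibod, stvc, zekv, gwzz, hwlg, dmnq, huek, dmzr, hlmr, btro, wwom, zdnp, dgxb, qblo, mvot, tyfb, uwgi, zftl.
N(gkyz) = {tnxv, lfid, ibod, stvc, vbsp, fjpc, huek, hupk, fohr, hlmr, jsdc, zdnp, dgxb, ahhw, qblo, mvot, uwgi, khkk}, |N(gkyz)| = 18.
Vertex ibod has 18 neighbors: tnxv, jmgp, hwlg, whjk, dmnq, huek, hupk, gstb, gkyz, jtgn, wwom, zdnp, dgxb, aaur, mvot, uwgi, khkk, ppxk.
N(zekv) = {jmgp, wbvd, vbsp, hwlg, fjpc, whjk, dmzr, hupk, fohr, jsdc, btro, jtgn, wwom, zdnp, dgxb, ahhw, uwgi, zftl}, |N(zekv)| = 18.
37-vertex 18-regular graph: Paley(37): SR with (k,λ,μ)=(18,8,9).
A has 3 distinct eigenvalues ≈ [18.0, 2.5414, -3.5414].
With N=37: ϑ(G) = 37·(-(-sqrt(37)/2 - 1/2))/(18−(-sqrt(37)/2 - 1/2)) = sqrt(37).
≈ 6.08276253 (to 8 d.p.).

sqrt(37)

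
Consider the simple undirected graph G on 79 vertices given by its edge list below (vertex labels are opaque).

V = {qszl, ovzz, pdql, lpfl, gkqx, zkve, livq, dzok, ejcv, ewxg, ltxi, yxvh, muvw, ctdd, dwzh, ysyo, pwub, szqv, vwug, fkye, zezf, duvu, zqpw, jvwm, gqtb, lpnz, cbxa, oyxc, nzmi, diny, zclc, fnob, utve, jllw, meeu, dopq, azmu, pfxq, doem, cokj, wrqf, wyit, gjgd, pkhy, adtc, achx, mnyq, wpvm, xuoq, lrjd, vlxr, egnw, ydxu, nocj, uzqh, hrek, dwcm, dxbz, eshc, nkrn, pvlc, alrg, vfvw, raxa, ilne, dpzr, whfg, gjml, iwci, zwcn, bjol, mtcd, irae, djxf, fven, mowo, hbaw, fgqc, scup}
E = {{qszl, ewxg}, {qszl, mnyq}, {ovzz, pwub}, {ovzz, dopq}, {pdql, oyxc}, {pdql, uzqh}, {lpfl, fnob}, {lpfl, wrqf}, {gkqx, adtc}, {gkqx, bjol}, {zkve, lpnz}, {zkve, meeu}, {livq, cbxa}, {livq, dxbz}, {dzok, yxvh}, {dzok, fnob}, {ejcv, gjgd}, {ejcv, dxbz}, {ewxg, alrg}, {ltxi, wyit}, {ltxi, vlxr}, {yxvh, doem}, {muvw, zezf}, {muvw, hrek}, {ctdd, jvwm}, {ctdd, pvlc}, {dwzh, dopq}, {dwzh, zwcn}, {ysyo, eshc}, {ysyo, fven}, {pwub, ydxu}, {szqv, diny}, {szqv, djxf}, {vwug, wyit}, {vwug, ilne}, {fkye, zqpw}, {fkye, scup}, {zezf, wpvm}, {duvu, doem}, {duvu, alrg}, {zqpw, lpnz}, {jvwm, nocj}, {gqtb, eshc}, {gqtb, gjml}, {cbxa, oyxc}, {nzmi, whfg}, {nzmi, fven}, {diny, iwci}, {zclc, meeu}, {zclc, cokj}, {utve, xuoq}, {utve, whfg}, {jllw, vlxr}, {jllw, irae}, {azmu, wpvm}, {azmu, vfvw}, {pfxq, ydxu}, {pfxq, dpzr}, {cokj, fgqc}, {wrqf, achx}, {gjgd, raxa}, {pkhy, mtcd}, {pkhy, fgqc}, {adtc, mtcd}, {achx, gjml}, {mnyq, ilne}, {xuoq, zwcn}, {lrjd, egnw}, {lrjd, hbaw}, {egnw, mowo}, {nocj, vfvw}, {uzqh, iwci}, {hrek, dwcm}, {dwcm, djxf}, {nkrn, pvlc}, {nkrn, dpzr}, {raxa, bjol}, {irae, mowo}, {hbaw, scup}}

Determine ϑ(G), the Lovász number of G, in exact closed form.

79*cos(pi/79)/(cos(pi/79) + 1)

N(duvu) = {doem, alrg}, |N(duvu)| = 2.
Vertex cokj has 2 neighbors: zclc, fgqc.
Vertex dpzr has 2 neighbors: pfxq, nkrn.
deg(fnob) = 2; N(fnob) = {lpfl, dzok}.
79-vertex 2-regular graph: this is C_{79}, the 79-cycle.
Distinct eigenvalues (to 3 d.p.): [2.0, 1.994, 1.975, 1.943, 1.9, 1.844, 1.777, 1.698, 1.609, 1.509, 1.4, 1.282, 1.156, 1.023, 0.883, 0.738, 0.588, 0.434, 0.277, 0.119, -0.04, -0.199, -0.356, -0.511, -0.663, -0.811, -0.954, -1.09, -1.22, -1.342, -1.456, -1.56, -1.655, -1.739, -1.812, -1.873, -1.923, -1.961, -1.986, -1.998].
Lovász (edge-transitive): ϑ = −79·(-2*cos(pi/79))/((2)−(-2*cos(pi/79))) = 79*cos(pi/79)/(cos(pi/79) + 1).
= 39.484379… (decimal).
39 ≤ 79*cos(pi/79)/(cos(pi/79) + 1) ≤ 40: both strict.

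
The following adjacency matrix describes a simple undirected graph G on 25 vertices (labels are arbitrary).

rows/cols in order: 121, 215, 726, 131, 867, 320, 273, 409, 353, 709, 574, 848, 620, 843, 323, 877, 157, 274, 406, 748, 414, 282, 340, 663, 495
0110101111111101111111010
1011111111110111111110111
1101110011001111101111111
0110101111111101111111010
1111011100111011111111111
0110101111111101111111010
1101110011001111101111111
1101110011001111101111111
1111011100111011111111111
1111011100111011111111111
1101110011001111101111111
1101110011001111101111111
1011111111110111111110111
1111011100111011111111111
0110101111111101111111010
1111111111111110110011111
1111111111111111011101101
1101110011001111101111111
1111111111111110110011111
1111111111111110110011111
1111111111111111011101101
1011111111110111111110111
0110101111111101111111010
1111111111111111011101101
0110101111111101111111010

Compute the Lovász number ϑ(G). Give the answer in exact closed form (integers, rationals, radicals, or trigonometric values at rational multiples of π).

Vertex 709 has 21 neighbors: 121, 215, 726, 131, 320, 273, 409, 574, 848, 620, 323, 877, 157, 274, 406, 748, 414, 282, 340, 663, 495.
Vertex 726 has 19 neighbors: 121, 215, 131, 867, 320, 353, 709, 620, 843, 323, 877, 157, 406, 748, 414, 282, 340, 663, 495.
N(353) = {121, 215, 726, 131, 320, 273, 409, 574, 848, 620, 323, 877, 157, 274, 406, 748, 414, 282, 340, 663, 495}, |N(353)| = 21.
Vertex 495 has 19 neighbors: 215, 726, 867, 273, 409, 353, 709, 574, 848, 620, 843, 877, 157, 274, 406, 748, 414, 282, 663.
Complete multipartite on [6, 6, 4, 3, 3, 3]: sandwich collapses at ϑ=6.
ϑ(G) ≈ 6.00000000.
Check 6 ≤ 6 ≤ 6: collapsed.

6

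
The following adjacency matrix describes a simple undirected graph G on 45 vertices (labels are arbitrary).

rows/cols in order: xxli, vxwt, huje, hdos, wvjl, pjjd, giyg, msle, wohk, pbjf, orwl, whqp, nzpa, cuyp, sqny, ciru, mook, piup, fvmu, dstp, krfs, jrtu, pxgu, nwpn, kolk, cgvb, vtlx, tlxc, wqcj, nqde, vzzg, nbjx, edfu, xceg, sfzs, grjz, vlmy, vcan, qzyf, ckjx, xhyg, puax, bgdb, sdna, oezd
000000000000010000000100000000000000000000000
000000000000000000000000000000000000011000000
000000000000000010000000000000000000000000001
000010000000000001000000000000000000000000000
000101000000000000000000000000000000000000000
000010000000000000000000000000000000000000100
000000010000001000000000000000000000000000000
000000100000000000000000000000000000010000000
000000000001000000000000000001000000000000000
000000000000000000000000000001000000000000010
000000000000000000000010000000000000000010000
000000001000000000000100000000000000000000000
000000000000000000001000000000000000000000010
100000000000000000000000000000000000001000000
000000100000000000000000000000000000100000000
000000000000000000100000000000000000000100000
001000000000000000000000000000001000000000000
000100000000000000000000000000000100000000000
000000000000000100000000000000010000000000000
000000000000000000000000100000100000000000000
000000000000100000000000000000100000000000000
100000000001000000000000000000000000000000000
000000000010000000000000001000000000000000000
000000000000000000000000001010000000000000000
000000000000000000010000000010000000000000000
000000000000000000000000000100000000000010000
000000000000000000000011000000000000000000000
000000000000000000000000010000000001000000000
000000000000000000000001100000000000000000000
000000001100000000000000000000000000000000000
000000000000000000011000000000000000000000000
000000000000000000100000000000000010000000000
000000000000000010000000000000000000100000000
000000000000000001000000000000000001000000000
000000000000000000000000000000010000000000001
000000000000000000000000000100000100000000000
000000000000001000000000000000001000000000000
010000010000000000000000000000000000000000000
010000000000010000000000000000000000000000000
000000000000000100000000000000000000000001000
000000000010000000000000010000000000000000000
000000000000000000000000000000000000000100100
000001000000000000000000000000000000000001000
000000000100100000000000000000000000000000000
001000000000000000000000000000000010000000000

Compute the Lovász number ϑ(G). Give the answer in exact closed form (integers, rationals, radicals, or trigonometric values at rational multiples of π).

N(vxwt) = {vcan, qzyf}, |N(vxwt)| = 2.
Vertex hdos has 2 neighbors: wvjl, piup.
Vertex pbjf has 2 neighbors: nqde, sdna.
N(sdna) = {pbjf, nzpa}, |N(sdna)| = 2.
deg(v) = 2 for all v (|V|=45); a single 45-cycle (edge-transitive).
spec(A) ≈ [2.0, 1.98054, 1.92252, 1.82709, 1.6961, 1.53209, 1.33826, 1.11839, 0.87674, 0.61803, 0.3473, 0.0698, -0.20906, -0.48384, -0.74921, -1.0, -1.23132, -1.43868, -1.61803, -1.7659, -1.87939, -1.9563, -1.99513] (distinct, 5 d.p.).
−45·(-2*cos(pi/45)) / ((2)−(-2*cos(pi/45))) = 45*cos(pi/45)/(cos(pi/45) + 1) = ϑ(G).
Numerically 22.4725621.
Lovász sandwich 22 ≤ 45*cos(pi/45)/(cos(pi/45) + 1) ≤ 23: both strict.

45*cos(pi/45)/(cos(pi/45) + 1)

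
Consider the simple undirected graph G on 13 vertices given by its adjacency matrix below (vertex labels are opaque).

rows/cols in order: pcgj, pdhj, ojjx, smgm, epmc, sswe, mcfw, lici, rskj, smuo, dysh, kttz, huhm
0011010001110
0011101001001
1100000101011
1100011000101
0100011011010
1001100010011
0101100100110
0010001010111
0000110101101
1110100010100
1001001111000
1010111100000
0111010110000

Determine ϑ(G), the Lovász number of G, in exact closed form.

sqrt(13)

Vertex smgm has 6 neighbors: pcgj, pdhj, sswe, mcfw, dysh, huhm.
N(mcfw) = {pdhj, smgm, epmc, lici, dysh, kttz}, |N(mcfw)| = 6.
Vertex ojjx has 6 neighbors: pcgj, pdhj, lici, smuo, kttz, huhm.
Vertex sswe has 6 neighbors: pcgj, smgm, epmc, rskj, kttz, huhm.
Regular of degree 6 on 13 vertices: SR(13,6,2,3) — a Paley graph.
Distinct eigenvalues (to 5 d.p.): [6.0, 1.30278, -2.30278].
−13·(-sqrt(13)/2 - 1/2) / ((6)−(-sqrt(13)/2 - 1/2)) = sqrt(13) = ϑ(G).
Numerically 3.60555.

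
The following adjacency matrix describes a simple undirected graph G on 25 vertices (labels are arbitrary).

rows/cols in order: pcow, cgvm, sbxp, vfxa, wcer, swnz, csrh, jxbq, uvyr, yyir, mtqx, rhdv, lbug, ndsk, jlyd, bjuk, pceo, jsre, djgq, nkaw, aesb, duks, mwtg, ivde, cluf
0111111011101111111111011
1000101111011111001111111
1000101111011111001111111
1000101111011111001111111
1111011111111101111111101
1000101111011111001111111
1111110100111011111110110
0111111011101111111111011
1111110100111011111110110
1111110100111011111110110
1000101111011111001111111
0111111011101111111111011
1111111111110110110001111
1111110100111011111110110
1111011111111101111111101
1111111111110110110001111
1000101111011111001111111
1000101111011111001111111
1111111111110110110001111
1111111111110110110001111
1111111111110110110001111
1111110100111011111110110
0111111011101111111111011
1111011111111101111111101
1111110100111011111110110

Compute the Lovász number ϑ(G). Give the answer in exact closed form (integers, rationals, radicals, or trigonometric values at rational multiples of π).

7

deg(nkaw) = 20; N(nkaw) = {pcow, cgvm, sbxp, vfxa, wcer, swnz, csrh, jxbq, uvyr, yyir, mtqx, rhdv, ndsk, jlyd, pceo, jsre, duks, mwtg, ivde, cluf}.
deg(jxbq) = 21; N(jxbq) = {cgvm, sbxp, vfxa, wcer, swnz, csrh, uvyr, yyir, mtqx, lbug, ndsk, jlyd, bjuk, pceo, jsre, djgq, nkaw, aesb, duks, ivde, cluf}.
Vertex ivde has 22 neighbors: pcow, cgvm, sbxp, vfxa, swnz, csrh, jxbq, uvyr, yyir, mtqx, rhdv, lbug, ndsk, bjuk, pceo, jsre, djgq, nkaw, aesb, duks, mwtg, cluf.
deg(wcer) = 22; N(wcer) = {pcow, cgvm, sbxp, vfxa, swnz, csrh, jxbq, uvyr, yyir, mtqx, rhdv, lbug, ndsk, bjuk, pceo, jsre, djgq, nkaw, aesb, duks, mwtg, cluf}.
Complete 5-partite, parts [7, 6, 5, 4, 3]: perfect, ϑ = α = 7.
ϑ(G) ≈ 7.00000000.
Lovász sandwich 7 ≤ 7 ≤ 7: collapsed.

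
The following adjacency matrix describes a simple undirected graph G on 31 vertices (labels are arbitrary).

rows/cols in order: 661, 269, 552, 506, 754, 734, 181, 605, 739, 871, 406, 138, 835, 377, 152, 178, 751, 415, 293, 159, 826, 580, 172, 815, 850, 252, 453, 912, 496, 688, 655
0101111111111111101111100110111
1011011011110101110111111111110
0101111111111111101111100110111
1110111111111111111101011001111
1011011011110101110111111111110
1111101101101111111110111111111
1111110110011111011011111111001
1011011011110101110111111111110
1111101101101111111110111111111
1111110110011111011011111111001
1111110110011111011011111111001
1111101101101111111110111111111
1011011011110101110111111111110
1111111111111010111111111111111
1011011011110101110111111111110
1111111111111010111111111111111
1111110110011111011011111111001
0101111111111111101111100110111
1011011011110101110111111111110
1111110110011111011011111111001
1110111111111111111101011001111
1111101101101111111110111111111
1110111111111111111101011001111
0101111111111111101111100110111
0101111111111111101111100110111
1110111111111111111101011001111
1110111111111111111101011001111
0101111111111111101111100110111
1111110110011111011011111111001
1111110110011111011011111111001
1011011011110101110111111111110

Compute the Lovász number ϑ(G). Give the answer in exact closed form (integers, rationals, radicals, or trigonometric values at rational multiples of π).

Vertex 826 has 26 neighbors: 661, 269, 552, 754, 734, 181, 605, 739, 871, 406, 138, 835, 377, 152, 178, 751, 415, 293, 159, 580, 815, 850, 912, 496, 688, 655.
Vertex 172 has 26 neighbors: 661, 269, 552, 754, 734, 181, 605, 739, 871, 406, 138, 835, 377, 152, 178, 751, 415, 293, 159, 580, 815, 850, 912, 496, 688, 655.
deg(552) = 25; N(552) = {269, 506, 754, 734, 181, 605, 739, 871, 406, 138, 835, 377, 152, 178, 751, 293, 159, 826, 580, 172, 252, 453, 496, 688, 655}.
deg(580) = 27; N(580) = {661, 269, 552, 506, 754, 181, 605, 871, 406, 835, 377, 152, 178, 751, 415, 293, 159, 826, 172, 815, 850, 252, 453, 912, 496, 688, 655}.
K_{7,7,6,5,4,2} (perfect); ϑ(G) = α(G) = max{7,7,6,5,4,2} = 7.
= 7.000000000… (decimal).
Check 7 ≤ 7 ≤ 7: collapsed.

7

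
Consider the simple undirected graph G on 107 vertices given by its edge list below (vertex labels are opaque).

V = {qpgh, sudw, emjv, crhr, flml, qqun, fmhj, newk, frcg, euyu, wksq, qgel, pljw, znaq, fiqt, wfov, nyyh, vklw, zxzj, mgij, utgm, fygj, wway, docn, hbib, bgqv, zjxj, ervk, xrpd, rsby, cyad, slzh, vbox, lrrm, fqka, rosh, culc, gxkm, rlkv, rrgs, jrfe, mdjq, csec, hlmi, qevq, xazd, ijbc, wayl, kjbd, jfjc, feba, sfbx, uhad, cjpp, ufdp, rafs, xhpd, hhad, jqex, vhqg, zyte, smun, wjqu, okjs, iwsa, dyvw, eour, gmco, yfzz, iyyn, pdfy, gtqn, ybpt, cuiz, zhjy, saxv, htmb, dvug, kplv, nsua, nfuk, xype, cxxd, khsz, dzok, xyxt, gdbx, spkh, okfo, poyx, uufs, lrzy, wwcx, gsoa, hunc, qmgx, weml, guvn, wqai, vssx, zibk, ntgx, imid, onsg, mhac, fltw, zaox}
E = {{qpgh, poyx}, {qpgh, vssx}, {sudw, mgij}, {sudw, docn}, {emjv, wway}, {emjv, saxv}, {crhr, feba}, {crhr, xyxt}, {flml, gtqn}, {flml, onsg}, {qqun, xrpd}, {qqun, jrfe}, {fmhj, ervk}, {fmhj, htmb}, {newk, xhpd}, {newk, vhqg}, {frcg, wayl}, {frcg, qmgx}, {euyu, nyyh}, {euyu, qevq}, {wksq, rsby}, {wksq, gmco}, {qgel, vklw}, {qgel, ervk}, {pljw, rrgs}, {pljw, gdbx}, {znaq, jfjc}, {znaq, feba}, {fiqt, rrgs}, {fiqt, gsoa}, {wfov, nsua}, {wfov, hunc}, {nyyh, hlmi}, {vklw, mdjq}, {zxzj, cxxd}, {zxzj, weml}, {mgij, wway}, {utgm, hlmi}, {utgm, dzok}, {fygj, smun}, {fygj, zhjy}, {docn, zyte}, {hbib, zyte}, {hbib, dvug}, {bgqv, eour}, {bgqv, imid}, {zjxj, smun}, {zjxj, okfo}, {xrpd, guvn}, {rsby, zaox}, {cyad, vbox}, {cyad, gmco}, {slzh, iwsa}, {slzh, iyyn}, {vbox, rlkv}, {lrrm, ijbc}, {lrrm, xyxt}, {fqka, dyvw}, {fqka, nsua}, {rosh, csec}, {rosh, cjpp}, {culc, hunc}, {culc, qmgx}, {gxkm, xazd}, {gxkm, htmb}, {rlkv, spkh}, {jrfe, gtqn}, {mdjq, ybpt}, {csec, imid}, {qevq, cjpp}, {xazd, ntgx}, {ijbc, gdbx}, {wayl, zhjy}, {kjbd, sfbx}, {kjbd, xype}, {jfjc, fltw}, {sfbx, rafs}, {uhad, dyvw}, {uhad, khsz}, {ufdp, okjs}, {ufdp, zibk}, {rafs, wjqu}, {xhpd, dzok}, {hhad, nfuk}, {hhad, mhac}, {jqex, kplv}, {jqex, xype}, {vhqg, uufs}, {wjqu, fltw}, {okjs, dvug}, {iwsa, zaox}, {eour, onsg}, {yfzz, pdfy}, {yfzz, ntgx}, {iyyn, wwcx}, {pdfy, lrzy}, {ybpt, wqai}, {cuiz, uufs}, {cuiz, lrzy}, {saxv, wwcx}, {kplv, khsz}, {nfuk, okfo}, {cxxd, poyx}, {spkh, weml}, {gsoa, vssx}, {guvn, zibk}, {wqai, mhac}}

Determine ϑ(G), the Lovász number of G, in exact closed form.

N(nfuk) = {hhad, okfo}, |N(nfuk)| = 2.
Vertex bgqv has 2 neighbors: eour, imid.
Vertex ybpt has 2 neighbors: mdjq, wqai.
N(utgm) = {hlmi, dzok}, |N(utgm)| = 2.
G on 107 vertices is 2-regular; the odd cycle C_{107}.
A has 54 distinct eigenvalues ≈ [2.0, 1.99655, 1.98622, 1.96905, 1.94508, 1.91441, 1.87714, 1.8334, 1.78334, 1.72714, 1.66498, 1.59707, 1.52367, 1.44501, 1.36137, 1.27304, 1.18032, 1.08353, 0.983, 0.87909, 0.77214, 0.66254, 0.55065, 0.43686, 0.32157, 0.20516, 0.08805, -0.02936, -0.14667, -0.26348, -0.37938, -0.49397, -0.60685, -0.71765, -0.82597, -0.93145, -1.03371, -1.13241, -1.22721, -1.31777, -1.40379, -1.48498, -1.56104, -1.63173, -1.69679, -1.756, -1.80915, -1.85607, -1.8966, -1.93058, -1.95791, -1.97849, -1.99225, -1.99914].
With N=107: ϑ(G) = 107·(-(-1)*2*cos(pi/107))/(2−(-2*cos(pi/107))) = 107*cos(pi/107)/(cos(pi/107) + 1).
Numerically 53.4885.
Check 53 ≤ 107*cos(pi/107)/(cos(pi/107) + 1) ≤ 54: both strict.

107*cos(pi/107)/(cos(pi/107) + 1)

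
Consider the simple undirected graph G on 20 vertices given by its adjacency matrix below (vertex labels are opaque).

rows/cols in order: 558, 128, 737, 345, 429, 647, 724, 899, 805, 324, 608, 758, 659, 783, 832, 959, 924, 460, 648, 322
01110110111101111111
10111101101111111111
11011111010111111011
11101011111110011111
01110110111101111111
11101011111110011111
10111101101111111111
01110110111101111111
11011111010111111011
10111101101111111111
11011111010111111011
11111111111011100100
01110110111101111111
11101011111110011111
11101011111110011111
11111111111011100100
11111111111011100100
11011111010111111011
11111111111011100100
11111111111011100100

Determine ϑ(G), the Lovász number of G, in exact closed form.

deg(737) = 16; N(737) = {558, 128, 345, 429, 647, 724, 899, 324, 758, 659, 783, 832, 959, 924, 648, 322}.
deg(758) = 15; N(758) = {558, 128, 737, 345, 429, 647, 724, 899, 805, 324, 608, 659, 783, 832, 460}.
N(899) = {128, 737, 345, 647, 724, 805, 324, 608, 758, 783, 832, 959, 924, 460, 648, 322}, |N(899)| = 16.
Vertex 558 has 16 neighbors: 128, 737, 345, 647, 724, 805, 324, 608, 758, 783, 832, 959, 924, 460, 648, 322.
K_{5,4,4,4,3} (perfect); ϑ(G) = α(G) = max{5,4,4,4,3} = 5.
= 5.0000… (decimal).
Sandwich: α(G)=5 ≤ ϑ(G)=5 ≤ χ(Ḡ)=5 (collapsed).

5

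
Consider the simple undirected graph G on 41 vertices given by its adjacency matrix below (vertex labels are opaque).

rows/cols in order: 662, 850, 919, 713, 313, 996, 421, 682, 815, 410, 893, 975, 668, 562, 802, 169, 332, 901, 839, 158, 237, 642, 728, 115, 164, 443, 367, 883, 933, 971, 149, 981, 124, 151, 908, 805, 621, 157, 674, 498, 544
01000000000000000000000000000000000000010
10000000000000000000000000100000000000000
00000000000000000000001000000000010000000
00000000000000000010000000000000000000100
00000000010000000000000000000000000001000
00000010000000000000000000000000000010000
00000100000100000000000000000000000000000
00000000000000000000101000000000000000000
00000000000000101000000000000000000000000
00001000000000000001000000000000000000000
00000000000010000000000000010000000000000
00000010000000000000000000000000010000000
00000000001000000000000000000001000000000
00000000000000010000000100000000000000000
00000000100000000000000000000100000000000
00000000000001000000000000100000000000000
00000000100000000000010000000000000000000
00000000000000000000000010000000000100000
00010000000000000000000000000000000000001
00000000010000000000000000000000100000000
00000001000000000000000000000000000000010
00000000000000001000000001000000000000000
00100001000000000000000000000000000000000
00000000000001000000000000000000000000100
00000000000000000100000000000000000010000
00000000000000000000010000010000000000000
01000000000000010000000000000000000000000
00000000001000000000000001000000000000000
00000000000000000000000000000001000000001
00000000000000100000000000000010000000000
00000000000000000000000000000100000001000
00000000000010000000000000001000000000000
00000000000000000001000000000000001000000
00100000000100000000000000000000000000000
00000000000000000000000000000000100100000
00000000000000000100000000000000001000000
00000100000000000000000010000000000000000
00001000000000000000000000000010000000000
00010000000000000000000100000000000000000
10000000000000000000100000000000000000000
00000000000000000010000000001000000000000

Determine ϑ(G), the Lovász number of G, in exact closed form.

41*cos(pi/41)/(cos(pi/41) + 1)

N(642) = {332, 443}, |N(642)| = 2.
N(621) = {996, 164}, |N(621)| = 2.
Vertex 668 has 2 neighbors: 893, 981.
deg(562) = 2; N(562) = {169, 115}.
deg(v) = 2 for all v (|V|=41); connected 2-regular on 41 ⇒ C_{41}.
The 21 distinct eigenvalues: [2.0, 1.976561, 1.906793, 1.792331, 1.635859, 1.441043, 1.212451, 0.95544, 0.676034, 0.380782, 0.076605, -0.229367, -0.529963, -0.818137, -1.087135, -1.330651, -1.542978, -1.719139, -1.855005, -1.947391, -1.994132].
Lovász (edge-transitive): ϑ = −41·(-2*cos(pi/41))/((2)−(-2*cos(pi/41))) = 41*cos(pi/41)/(cos(pi/41) + 1).
= 20.469880… (decimal).
Lovász sandwich 20 ≤ 41*cos(pi/41)/(cos(pi/41) + 1) ≤ 21: both strict.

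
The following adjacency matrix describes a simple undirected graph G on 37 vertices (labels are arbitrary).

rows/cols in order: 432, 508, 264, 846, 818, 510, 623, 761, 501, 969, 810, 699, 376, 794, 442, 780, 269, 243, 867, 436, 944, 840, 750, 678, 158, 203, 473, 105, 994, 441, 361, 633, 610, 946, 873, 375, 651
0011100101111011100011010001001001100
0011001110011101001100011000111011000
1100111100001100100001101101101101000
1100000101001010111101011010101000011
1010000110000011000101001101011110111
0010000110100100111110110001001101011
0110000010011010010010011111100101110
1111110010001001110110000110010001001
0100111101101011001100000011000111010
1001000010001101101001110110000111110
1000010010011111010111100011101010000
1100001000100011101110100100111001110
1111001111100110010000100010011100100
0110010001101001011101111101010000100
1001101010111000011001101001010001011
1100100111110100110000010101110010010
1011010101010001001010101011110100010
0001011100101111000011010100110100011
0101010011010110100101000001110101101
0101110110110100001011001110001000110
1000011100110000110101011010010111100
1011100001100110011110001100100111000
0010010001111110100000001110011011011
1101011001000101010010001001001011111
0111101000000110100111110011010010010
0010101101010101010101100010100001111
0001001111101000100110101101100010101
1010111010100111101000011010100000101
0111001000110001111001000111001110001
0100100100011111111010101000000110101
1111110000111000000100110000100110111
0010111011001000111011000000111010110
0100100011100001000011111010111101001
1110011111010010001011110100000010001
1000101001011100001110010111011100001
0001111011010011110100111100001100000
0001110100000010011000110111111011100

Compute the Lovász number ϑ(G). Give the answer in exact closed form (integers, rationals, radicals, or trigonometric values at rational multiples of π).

N(699) = {432, 508, 623, 810, 442, 780, 269, 867, 436, 944, 750, 203, 994, 441, 361, 946, 873, 375}, |N(699)| = 18.
N(780) = {432, 508, 818, 761, 501, 969, 810, 699, 794, 269, 243, 678, 203, 105, 994, 441, 610, 375}, |N(780)| = 18.
N(158) = {508, 264, 846, 818, 623, 794, 442, 269, 436, 944, 840, 750, 678, 473, 105, 441, 610, 375}, |N(158)| = 18.
Vertex 508 has 18 neighbors: 264, 846, 623, 761, 501, 699, 376, 794, 780, 867, 436, 678, 158, 994, 441, 361, 610, 946.
Every vertex has degree 18 (N=37); strongly regular (37,18,8,9).
A has 3 distinct eigenvalues ≈ [18.0, 2.5414, -3.5414].
With N=37: ϑ(G) = 37·(-(-sqrt(37)/2 - 1/2))/(18−(-sqrt(37)/2 - 1/2)) = sqrt(37).
≈ 6.0828 (to 4 d.p.).

sqrt(37)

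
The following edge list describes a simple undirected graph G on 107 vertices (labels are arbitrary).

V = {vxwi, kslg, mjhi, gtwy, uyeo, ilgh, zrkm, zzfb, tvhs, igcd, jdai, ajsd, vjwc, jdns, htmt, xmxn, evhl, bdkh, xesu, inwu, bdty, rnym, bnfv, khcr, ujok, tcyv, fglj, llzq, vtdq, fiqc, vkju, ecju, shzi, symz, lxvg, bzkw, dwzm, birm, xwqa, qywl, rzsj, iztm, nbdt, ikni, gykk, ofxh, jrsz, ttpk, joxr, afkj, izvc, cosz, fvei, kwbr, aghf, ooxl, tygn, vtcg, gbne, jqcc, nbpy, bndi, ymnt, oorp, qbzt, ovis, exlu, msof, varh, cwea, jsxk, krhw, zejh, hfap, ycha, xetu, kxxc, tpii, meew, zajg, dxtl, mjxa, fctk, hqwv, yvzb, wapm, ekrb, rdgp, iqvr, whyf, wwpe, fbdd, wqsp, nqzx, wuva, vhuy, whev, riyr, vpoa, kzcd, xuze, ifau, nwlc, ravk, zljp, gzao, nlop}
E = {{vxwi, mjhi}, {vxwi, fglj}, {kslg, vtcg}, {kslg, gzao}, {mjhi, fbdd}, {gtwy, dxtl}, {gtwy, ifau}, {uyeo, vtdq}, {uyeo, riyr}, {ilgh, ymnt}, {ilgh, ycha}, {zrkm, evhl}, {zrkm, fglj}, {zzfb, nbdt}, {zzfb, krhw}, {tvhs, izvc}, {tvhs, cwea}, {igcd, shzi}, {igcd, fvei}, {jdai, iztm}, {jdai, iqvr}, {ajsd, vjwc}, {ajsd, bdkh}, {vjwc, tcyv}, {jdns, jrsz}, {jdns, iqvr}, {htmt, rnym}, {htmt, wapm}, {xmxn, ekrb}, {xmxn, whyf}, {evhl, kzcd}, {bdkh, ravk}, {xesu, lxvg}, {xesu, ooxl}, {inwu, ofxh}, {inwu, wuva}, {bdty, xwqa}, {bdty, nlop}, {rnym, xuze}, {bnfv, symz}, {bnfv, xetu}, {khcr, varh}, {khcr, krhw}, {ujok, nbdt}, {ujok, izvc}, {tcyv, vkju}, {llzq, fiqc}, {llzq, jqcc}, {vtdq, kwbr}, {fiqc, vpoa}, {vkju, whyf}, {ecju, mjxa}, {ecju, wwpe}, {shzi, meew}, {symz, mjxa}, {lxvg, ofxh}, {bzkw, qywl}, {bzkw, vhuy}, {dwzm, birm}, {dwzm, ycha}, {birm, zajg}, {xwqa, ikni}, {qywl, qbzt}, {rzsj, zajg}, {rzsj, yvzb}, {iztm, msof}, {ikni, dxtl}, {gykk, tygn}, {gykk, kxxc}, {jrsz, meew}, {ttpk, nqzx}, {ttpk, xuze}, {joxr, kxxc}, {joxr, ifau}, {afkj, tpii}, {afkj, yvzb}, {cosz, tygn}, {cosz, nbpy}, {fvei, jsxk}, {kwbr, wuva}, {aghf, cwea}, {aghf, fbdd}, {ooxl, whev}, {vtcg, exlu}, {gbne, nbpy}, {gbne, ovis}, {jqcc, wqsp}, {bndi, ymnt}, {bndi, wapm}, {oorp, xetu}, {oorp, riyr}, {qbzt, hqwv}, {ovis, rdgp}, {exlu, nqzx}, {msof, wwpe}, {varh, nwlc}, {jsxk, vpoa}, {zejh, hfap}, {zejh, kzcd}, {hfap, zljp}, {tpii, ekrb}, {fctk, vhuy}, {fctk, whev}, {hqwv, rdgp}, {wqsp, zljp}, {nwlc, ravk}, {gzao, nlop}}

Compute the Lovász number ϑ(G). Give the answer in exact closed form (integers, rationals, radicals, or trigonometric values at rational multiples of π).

107*cos(pi/107)/(cos(pi/107) + 1)

deg(bdkh) = 2; N(bdkh) = {ajsd, ravk}.
N(cwea) = {tvhs, aghf}, |N(cwea)| = 2.
Vertex vpoa has 2 neighbors: fiqc, jsxk.
N(krhw) = {zzfb, khcr}, |N(krhw)| = 2.
G on 107 vertices is 2-regular; this is C_{107}, the 107-cycle.
spec(A) ≈ [2.0, 1.9966, 1.9862, 1.969, 1.9451, 1.9144, 1.8771, 1.8334, 1.7833, 1.7271, 1.665, 1.5971, 1.5237, 1.445, 1.3614, 1.273, 1.1803, 1.0835, 0.983, 0.8791, 0.7721, 0.6625, 0.5506, 0.4369, 0.3216, 0.2052, 0.0881, -0.0294, -0.1467, -0.2635, -0.3794, -0.494, -0.6069, -0.7176, -0.826, -0.9314, -1.0337, -1.1324, -1.2272, -1.3178, -1.4038, -1.485, -1.561, -1.6317, -1.6968, -1.756, -1.8092, -1.8561, -1.8966, -1.9306, -1.9579, -1.9785, -1.9922, -1.9991] (distinct, 4 d.p.).
ϑ = −N·λ_min/(λ_max−λ_min) = −107·(-2*cos(pi/107))/(2−(-2*cos(pi/107))) = 107*cos(pi/107)/(cos(pi/107) + 1).
≈ 53.4884684 (to 7 d.p.).
α=53, χ(Ḡ)=54; ϑ=107*cos(pi/107)/(cos(pi/107) + 1) lies between (both strict).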